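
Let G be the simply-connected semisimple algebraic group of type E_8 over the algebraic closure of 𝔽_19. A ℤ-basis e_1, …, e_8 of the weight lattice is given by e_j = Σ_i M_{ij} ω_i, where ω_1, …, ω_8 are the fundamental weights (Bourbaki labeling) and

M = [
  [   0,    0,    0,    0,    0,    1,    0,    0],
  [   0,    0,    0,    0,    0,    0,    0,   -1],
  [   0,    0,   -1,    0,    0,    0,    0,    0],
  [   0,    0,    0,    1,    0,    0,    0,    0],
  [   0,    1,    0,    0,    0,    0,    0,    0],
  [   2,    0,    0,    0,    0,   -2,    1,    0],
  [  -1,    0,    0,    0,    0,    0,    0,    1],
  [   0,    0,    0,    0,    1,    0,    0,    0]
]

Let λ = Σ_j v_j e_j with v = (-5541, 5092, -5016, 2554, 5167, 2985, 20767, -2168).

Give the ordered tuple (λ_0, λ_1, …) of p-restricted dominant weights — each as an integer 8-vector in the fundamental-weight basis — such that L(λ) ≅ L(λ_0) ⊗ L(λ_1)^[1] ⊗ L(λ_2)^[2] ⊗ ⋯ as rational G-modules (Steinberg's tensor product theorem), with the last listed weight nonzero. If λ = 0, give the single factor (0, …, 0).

Compute c_i = Σ_j M_{ij} v_j with v = (-5541, 5092, -5016, 2554, 5167, 2985, 20767, -2168):
  c_1 = (0)·(-5541) + (0)·(5092) + (0)·(-5016) + (0)·(2554) + (0)·(5167) + (1)·(2985) + (0)·(20767) + (0)·(-2168) = 2985
  c_2 = (0)·(-5541) + (0)·(5092) + (0)·(-5016) + (0)·(2554) + (0)·(5167) + (0)·(2985) + (0)·(20767) + (-1)·(-2168) = 2168
  c_3 = (0)·(-5541) + (0)·(5092) + (-1)·(-5016) + (0)·(2554) + (0)·(5167) + (0)·(2985) + (0)·(20767) + (0)·(-2168) = 5016
  c_4 = (0)·(-5541) + (0)·(5092) + (0)·(-5016) + (1)·(2554) + (0)·(5167) + (0)·(2985) + (0)·(20767) + (0)·(-2168) = 2554
  c_5 = (0)·(-5541) + (1)·(5092) + (0)·(-5016) + (0)·(2554) + (0)·(5167) + (0)·(2985) + (0)·(20767) + (0)·(-2168) = 5092
  c_6 = (2)·(-5541) + (0)·(5092) + (0)·(-5016) + (0)·(2554) + (0)·(5167) + (-2)·(2985) + (1)·(20767) + (0)·(-2168) = 3715
  c_7 = (-1)·(-5541) + (0)·(5092) + (0)·(-5016) + (0)·(2554) + (0)·(5167) + (0)·(2985) + (0)·(20767) + (1)·(-2168) = 3373
  c_8 = (0)·(-5541) + (0)·(5092) + (0)·(-5016) + (0)·(2554) + (1)·(5167) + (0)·(2985) + (0)·(20767) + (0)·(-2168) = 5167
Base-19 expansion of each c_i:
  c_1 = 2985 = 2·19^0 + 5·19^1 + 8·19^2
  c_2 = 2168 = 2·19^0 + 0·19^1 + 6·19^2
  c_3 = 5016 = 0·19^0 + 17·19^1 + 13·19^2
  c_4 = 2554 = 8·19^0 + 1·19^1 + 7·19^2
  c_5 = 5092 = 0·19^0 + 2·19^1 + 14·19^2
  c_6 = 3715 = 10·19^0 + 5·19^1 + 10·19^2
  c_7 = 3373 = 10·19^0 + 6·19^1 + 9·19^2
  c_8 = 5167 = 18·19^0 + 5·19^1 + 14·19^2
λ_0 = (2, 2, 0, 8, 0, 10, 10, 18)
λ_1 = (5, 0, 17, 1, 2, 5, 6, 5)
λ_2 = (8, 6, 13, 7, 14, 10, 9, 14)

((2, 2, 0, 8, 0, 10, 10, 18), (5, 0, 17, 1, 2, 5, 6, 5), (8, 6, 13, 7, 14, 10, 9, 14))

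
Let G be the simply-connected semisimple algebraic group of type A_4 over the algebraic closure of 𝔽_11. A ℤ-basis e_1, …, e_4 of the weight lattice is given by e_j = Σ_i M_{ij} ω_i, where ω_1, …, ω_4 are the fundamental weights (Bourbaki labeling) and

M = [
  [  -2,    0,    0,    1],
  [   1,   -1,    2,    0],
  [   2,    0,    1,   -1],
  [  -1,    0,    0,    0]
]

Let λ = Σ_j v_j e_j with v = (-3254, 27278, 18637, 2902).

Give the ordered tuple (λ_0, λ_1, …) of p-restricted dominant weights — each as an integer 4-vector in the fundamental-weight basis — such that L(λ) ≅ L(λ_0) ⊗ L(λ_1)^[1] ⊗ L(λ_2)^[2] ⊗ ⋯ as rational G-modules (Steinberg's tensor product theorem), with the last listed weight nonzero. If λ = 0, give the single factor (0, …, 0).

((5, 10, 9, 9), (8, 7, 2, 9), (0, 0, 10, 4), (7, 5, 6, 2))

ω-coordinates c = M·v, v = (-3254, 27278, 18637, 2902):
  c_1 = (-2)·(-3254) + (0)·(27278) + (0)·(18637) + (1)·(2902) = 9410
  c_2 = (1)·(-3254) + (-1)·(27278) + (2)·(18637) + (0)·(2902) = 6742
  c_3 = (2)·(-3254) + (0)·(27278) + (1)·(18637) + (-1)·(2902) = 9227
  c_4 = (-1)·(-3254) + (0)·(27278) + (0)·(18637) + (0)·(2902) = 3254
Base-11 expansion of each c_i:
  c_1 = 9410 = 5·11^0 + 8·11^1 + 0·11^2 + 7·11^3
  c_2 = 6742 = 10·11^0 + 7·11^1 + 0·11^2 + 5·11^3
  c_3 = 9227 = 9·11^0 + 2·11^1 + 10·11^2 + 6·11^3
  c_4 = 3254 = 9·11^0 + 9·11^1 + 4·11^2 + 2·11^3
Factor λ_0 = (5, 10, 9, 9)
Factor λ_1 = (8, 7, 2, 9)
Factor λ_2 = (0, 0, 10, 4)
Factor λ_3 = (7, 5, 6, 2)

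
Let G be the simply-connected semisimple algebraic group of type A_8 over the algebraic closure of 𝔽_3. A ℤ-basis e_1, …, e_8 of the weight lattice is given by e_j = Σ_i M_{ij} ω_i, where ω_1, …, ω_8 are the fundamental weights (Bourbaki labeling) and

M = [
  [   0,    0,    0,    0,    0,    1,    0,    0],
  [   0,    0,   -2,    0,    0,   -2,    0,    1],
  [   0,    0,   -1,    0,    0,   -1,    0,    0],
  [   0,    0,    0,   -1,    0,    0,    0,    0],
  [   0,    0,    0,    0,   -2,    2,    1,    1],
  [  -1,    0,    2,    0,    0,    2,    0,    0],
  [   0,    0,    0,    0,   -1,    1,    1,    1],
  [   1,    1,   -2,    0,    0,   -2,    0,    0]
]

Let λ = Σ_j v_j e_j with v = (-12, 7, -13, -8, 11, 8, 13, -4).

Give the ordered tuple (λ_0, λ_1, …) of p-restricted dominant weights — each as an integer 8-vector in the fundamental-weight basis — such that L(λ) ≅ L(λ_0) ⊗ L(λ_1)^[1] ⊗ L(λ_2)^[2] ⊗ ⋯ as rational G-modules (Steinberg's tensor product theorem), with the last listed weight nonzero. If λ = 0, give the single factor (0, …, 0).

((2, 0, 2, 2, 0, 2, 0, 2), (2, 2, 1, 2, 1, 0, 2, 1))

ω-coordinates c = M·v, v = (-12, 7, -13, -8, 11, 8, 13, -4):
  c_1 = (0)·(-12) + 0·7 + (0)·(-13) + (0)·(-8) + 0·11 + 1·8 + 0·13 + (0)·(-4) = 8
  c_2 = (0)·(-12) + 0·7 + (-2)·(-13) + (0)·(-8) + 0·11 + (-2)·(8) + 0·13 + (1)·(-4) = 6
  c_3 = (0)·(-12) + 0·7 + (-1)·(-13) + (0)·(-8) + 0·11 + (-1)·(8) + 0·13 + (0)·(-4) = 5
  c_4 = (0)·(-12) + 0·7 + (0)·(-13) + (-1)·(-8) + 0·11 + 0·8 + 0·13 + (0)·(-4) = 8
  c_5 = (0)·(-12) + 0·7 + (0)·(-13) + (0)·(-8) + (-2)·(11) + 2·8 + 1·13 + (1)·(-4) = 3
  c_6 = (-1)·(-12) + 0·7 + (2)·(-13) + (0)·(-8) + 0·11 + 2·8 + 0·13 + (0)·(-4) = 2
  c_7 = (0)·(-12) + 0·7 + (0)·(-13) + (0)·(-8) + (-1)·(11) + 1·8 + 1·13 + (1)·(-4) = 6
  c_8 = (1)·(-12) + 1·7 + (-2)·(-13) + (0)·(-8) + 0·11 + (-2)·(8) + 0·13 + (0)·(-4) = 5
p = 3; digits c_i = Σ_j d_{ij}·3^j, 0 ≤ d_{ij} < 3:
  c_1 = 8 = 2·3^0 + 2·3^1
  c_2 = 6 = 0·3^0 + 2·3^1
  c_3 = 5 = 2·3^0 + 1·3^1
  c_4 = 8 = 2·3^0 + 2·3^1
  c_5 = 3 = 0·3^0 + 1·3^1
  c_6 = 2 = 2·3^0
  c_7 = 6 = 0·3^0 + 2·3^1
  c_8 = 5 = 2·3^0 + 1·3^1
p-restricted factor λ_0 = (2, 0, 2, 2, 0, 2, 0, 2)
p-restricted factor λ_1 = (2, 2, 1, 2, 1, 0, 2, 1)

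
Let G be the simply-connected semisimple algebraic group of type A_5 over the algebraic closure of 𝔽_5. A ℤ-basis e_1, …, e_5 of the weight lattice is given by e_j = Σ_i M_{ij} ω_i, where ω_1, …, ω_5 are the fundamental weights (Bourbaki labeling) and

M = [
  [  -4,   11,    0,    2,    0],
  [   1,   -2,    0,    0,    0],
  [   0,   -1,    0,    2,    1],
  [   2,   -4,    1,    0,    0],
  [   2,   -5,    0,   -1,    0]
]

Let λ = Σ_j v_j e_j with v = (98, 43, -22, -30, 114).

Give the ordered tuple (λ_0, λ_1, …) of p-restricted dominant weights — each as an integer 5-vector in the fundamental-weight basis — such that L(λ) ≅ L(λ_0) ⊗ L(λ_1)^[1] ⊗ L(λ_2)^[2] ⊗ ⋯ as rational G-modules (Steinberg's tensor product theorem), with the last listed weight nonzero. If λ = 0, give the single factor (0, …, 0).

In the fundamental-weight basis, λ has coordinates c = M·v (v = (98, 43, -22, -30, 114)):
  c_1 = -4*98 + 11*43 + 0*-22 + 2*-30 + 0*114 = 21
  c_2 = 1*98 + -2*43 + 0*-22 + 0*-30 + 0*114 = 12
  c_3 = 0*98 + -1*43 + 0*-22 + 2*-30 + 1*114 = 11
  c_4 = 2*98 + -4*43 + 1*-22 + 0*-30 + 0*114 = 2
  c_5 = 2*98 + -5*43 + 0*-22 + -1*-30 + 0*114 = 11
Writing each c_i in base p = 5:
  c_1 = 21 = 1·5^0 + 4·5^1
  c_2 = 12 = 2·5^0 + 2·5^1
  c_3 = 11 = 1·5^0 + 2·5^1
  c_4 = 2 = 2·5^0
  c_5 = 11 = 1·5^0 + 2·5^1
λ_0 = (1, 2, 1, 2, 1)
λ_1 = (4, 2, 2, 0, 2)

((1, 2, 1, 2, 1), (4, 2, 2, 0, 2))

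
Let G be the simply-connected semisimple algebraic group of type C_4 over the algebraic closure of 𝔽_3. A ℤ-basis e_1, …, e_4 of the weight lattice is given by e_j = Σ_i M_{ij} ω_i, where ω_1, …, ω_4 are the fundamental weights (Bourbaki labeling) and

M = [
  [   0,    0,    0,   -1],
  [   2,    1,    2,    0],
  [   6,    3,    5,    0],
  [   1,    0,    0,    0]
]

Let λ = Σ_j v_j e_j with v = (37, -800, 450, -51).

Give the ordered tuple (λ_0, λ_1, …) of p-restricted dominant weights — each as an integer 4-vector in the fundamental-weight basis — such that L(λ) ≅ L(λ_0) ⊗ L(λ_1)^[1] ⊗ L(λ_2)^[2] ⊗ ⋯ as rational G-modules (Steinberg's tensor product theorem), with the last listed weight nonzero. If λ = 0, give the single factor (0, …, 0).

In the fundamental-weight basis, λ has coordinates c = M·v (v = (37, -800, 450, -51)):
  c_1 = 0*37 + 0*-800 + 0*450 + -1*-51 = 51
  c_2 = 2*37 + 1*-800 + 2*450 + 0*-51 = 174
  c_3 = 6*37 + 3*-800 + 5*450 + 0*-51 = 72
  c_4 = 1*37 + 0*-800 + 0*450 + 0*-51 = 37
Expand coordinatewise in base 3:
  c_1 = 51 = 0·3^0 + 2·3^1 + 2·3^2 + 1·3^3
  c_2 = 174 = 0·3^0 + 1·3^1 + 1·3^2 + 0·3^3 + 2·3^4
  c_3 = 72 = 0·3^0 + 0·3^1 + 2·3^2 + 2·3^3
  c_4 = 37 = 1·3^0 + 0·3^1 + 1·3^2 + 1·3^3
λ_0 = (0, 0, 0, 1)
λ_1 = (2, 1, 0, 0)
λ_2 = (2, 1, 2, 1)
λ_3 = (1, 0, 2, 1)
λ_4 = (0, 2, 0, 0)

((0, 0, 0, 1), (2, 1, 0, 0), (2, 1, 2, 1), (1, 0, 2, 1), (0, 2, 0, 0))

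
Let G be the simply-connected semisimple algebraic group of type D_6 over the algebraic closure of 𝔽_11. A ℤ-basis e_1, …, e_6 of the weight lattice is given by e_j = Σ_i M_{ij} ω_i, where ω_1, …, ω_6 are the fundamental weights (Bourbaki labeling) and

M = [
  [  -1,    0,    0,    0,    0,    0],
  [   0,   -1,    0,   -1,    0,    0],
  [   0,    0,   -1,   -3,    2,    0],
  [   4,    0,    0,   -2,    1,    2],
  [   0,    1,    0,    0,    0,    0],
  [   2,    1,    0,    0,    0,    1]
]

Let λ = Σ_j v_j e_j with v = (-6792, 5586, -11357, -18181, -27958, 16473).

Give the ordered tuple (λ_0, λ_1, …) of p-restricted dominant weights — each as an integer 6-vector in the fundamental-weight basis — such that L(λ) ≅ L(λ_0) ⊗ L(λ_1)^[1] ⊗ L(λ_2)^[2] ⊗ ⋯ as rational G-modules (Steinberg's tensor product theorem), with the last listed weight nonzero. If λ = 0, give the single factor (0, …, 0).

Change of basis e → ω: c = M·v where v = (-6792, 5586, -11357, -18181, -27958, 16473):
  c_1 = -1*-6792 + 0*5586 + 0*-11357 + 0*-18181 + 0*-27958 + 0*16473 = 6792
  c_2 = 0*-6792 + -1*5586 + 0*-11357 + -1*-18181 + 0*-27958 + 0*16473 = 12595
  c_3 = 0*-6792 + 0*5586 + -1*-11357 + -3*-18181 + 2*-27958 + 0*16473 = 9984
  c_4 = 4*-6792 + 0*5586 + 0*-11357 + -2*-18181 + 1*-27958 + 2*16473 = 14182
  c_5 = 0*-6792 + 1*5586 + 0*-11357 + 0*-18181 + 0*-27958 + 0*16473 = 5586
  c_6 = 2*-6792 + 1*5586 + 0*-11357 + 0*-18181 + 0*-27958 + 1*16473 = 8475
Expand coordinatewise in base 11:
  c_1 = 6792 = 5·11^0 + 1·11^1 + 1·11^2 + 5·11^3
  c_2 = 12595 = 0·11^0 + 1·11^1 + 5·11^2 + 9·11^3
  c_3 = 9984 = 7·11^0 + 5·11^1 + 5·11^2 + 7·11^3
  c_4 = 14182 = 3·11^0 + 2·11^1 + 7·11^2 + 10·11^3
  c_5 = 5586 = 9·11^0 + 1·11^1 + 2·11^2 + 4·11^3
  c_6 = 8475 = 5·11^0 + 0·11^1 + 4·11^2 + 6·11^3
λ_0 = (5, 0, 7, 3, 9, 5)
λ_1 = (1, 1, 5, 2, 1, 0)
λ_2 = (1, 5, 5, 7, 2, 4)
λ_3 = (5, 9, 7, 10, 4, 6)

((5, 0, 7, 3, 9, 5), (1, 1, 5, 2, 1, 0), (1, 5, 5, 7, 2, 4), (5, 9, 7, 10, 4, 6))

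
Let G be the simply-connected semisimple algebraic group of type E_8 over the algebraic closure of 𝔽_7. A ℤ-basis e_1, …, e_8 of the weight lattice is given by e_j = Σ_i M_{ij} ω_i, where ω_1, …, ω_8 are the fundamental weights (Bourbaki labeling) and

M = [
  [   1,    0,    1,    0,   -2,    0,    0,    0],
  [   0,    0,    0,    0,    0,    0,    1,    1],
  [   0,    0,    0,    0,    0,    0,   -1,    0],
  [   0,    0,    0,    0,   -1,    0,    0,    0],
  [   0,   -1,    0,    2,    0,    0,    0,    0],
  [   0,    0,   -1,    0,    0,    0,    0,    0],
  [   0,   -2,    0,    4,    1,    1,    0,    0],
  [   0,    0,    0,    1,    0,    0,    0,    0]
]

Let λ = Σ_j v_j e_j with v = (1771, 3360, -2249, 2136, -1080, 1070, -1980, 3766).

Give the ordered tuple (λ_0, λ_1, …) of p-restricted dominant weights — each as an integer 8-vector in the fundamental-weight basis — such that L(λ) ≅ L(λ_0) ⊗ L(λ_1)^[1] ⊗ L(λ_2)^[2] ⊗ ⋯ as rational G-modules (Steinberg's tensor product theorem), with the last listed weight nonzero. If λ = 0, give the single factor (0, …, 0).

((2, 1, 6, 2, 2, 2, 1, 1), (2, 3, 2, 0, 4, 6, 0, 4), (6, 1, 5, 1, 4, 3, 2, 1), (4, 5, 5, 3, 2, 6, 5, 6))

Change of basis e → ω: c = M·v where v = (1771, 3360, -2249, 2136, -1080, 1070, -1980, 3766):
  c_1 = 1*1771 + 0*3360 + 1*-2249 + 0*2136 + -2*-1080 + 0*1070 + 0*-1980 + 0*3766 = 1682
  c_2 = 0*1771 + 0*3360 + 0*-2249 + 0*2136 + 0*-1080 + 0*1070 + 1*-1980 + 1*3766 = 1786
  c_3 = 0*1771 + 0*3360 + 0*-2249 + 0*2136 + 0*-1080 + 0*1070 + -1*-1980 + 0*3766 = 1980
  c_4 = 0*1771 + 0*3360 + 0*-2249 + 0*2136 + -1*-1080 + 0*1070 + 0*-1980 + 0*3766 = 1080
  c_5 = 0*1771 + -1*3360 + 0*-2249 + 2*2136 + 0*-1080 + 0*1070 + 0*-1980 + 0*3766 = 912
  c_6 = 0*1771 + 0*3360 + -1*-2249 + 0*2136 + 0*-1080 + 0*1070 + 0*-1980 + 0*3766 = 2249
  c_7 = 0*1771 + -2*3360 + 0*-2249 + 4*2136 + 1*-1080 + 1*1070 + 0*-1980 + 0*3766 = 1814
  c_8 = 0*1771 + 0*3360 + 0*-2249 + 1*2136 + 0*-1080 + 0*1070 + 0*-1980 + 0*3766 = 2136
p = 7; digits c_i = Σ_j d_{ij}·7^j, 0 ≤ d_{ij} < 7:
  c_1 = 1682 = 2·7^0 + 2·7^1 + 6·7^2 + 4·7^3
  c_2 = 1786 = 1·7^0 + 3·7^1 + 1·7^2 + 5·7^3
  c_3 = 1980 = 6·7^0 + 2·7^1 + 5·7^2 + 5·7^3
  c_4 = 1080 = 2·7^0 + 0·7^1 + 1·7^2 + 3·7^3
  c_5 = 912 = 2·7^0 + 4·7^1 + 4·7^2 + 2·7^3
  c_6 = 2249 = 2·7^0 + 6·7^1 + 3·7^2 + 6·7^3
  c_7 = 1814 = 1·7^0 + 0·7^1 + 2·7^2 + 5·7^3
  c_8 = 2136 = 1·7^0 + 4·7^1 + 1·7^2 + 6·7^3
λ_0 = (2, 1, 6, 2, 2, 2, 1, 1)
λ_1 = (2, 3, 2, 0, 4, 6, 0, 4)
λ_2 = (6, 1, 5, 1, 4, 3, 2, 1)
λ_3 = (4, 5, 5, 3, 2, 6, 5, 6)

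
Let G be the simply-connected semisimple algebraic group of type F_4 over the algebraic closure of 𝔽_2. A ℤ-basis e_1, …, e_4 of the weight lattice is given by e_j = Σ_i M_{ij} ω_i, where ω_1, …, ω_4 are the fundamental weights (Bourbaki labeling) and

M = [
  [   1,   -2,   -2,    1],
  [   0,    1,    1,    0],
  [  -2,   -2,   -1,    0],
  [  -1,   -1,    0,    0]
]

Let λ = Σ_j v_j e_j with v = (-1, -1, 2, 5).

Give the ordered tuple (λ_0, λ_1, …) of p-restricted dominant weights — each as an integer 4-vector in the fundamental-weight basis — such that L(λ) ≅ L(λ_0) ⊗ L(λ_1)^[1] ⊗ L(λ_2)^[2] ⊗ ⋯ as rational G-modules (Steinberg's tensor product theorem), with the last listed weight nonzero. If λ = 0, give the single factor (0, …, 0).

Converting to the ω-basis (c_i = row i of M dotted with v = (-1, -1, 2, 5)):
  c_1 = (1)·(-1) + (-2)·(-1) + (-2)·(2) + 1·5 = 2
  c_2 = (0)·(-1) + (1)·(-1) + 1·2 + 0·5 = 1
  c_3 = (-2)·(-1) + (-2)·(-1) + (-1)·(2) + 0·5 = 2
  c_4 = (-1)·(-1) + (-1)·(-1) + 0·2 + 0·5 = 2
Writing each c_i in base p = 2:
  c_1 = 2 = 0·2^0 + 1·2^1
  c_2 = 1 = 1·2^0
  c_3 = 2 = 0·2^0 + 1·2^1
  c_4 = 2 = 0·2^0 + 1·2^1
Factor λ_0 = (0, 1, 0, 0)
Factor λ_1 = (1, 0, 1, 1)

((0, 1, 0, 0), (1, 0, 1, 1))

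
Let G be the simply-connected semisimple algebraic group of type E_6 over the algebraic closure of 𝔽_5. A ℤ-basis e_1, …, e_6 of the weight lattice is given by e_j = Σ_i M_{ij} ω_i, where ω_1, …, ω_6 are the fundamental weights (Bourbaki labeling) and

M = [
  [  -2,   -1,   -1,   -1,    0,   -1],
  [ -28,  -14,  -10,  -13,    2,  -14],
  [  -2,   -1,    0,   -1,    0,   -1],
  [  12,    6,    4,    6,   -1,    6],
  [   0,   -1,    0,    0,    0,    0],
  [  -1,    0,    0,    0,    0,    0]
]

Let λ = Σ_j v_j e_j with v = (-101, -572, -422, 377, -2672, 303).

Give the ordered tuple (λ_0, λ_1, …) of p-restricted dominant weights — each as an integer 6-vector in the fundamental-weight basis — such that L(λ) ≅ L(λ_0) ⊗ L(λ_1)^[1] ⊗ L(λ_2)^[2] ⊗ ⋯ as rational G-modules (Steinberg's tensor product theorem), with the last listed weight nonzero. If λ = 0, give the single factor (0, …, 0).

Change of basis e → ω: c = M·v where v = (-101, -572, -422, 377, -2672, 303):
  c_1 = (-2)·(-101) + (-1)·(-572) + (-1)·(-422) + (-1)·(377) + (0)·(-2672) + (-1)·(303) = 516
  c_2 = (-28)·(-101) + (-14)·(-572) + (-10)·(-422) + (-13)·(377) + (2)·(-2672) + (-14)·(303) = 569
  c_3 = (-2)·(-101) + (-1)·(-572) + (0)·(-422) + (-1)·(377) + (0)·(-2672) + (-1)·(303) = 94
  c_4 = (12)·(-101) + (6)·(-572) + (4)·(-422) + 6·377 + (-1)·(-2672) + 6·303 = 420
  c_5 = (0)·(-101) + (-1)·(-572) + (0)·(-422) + 0·377 + (0)·(-2672) + 0·303 = 572
  c_6 = (-1)·(-101) + (0)·(-572) + (0)·(-422) + 0·377 + (0)·(-2672) + 0·303 = 101
Base-5 expansion of each c_i:
  c_1 = 516 = 1·5^0 + 3·5^1 + 0·5^2 + 4·5^3
  c_2 = 569 = 4·5^0 + 3·5^1 + 2·5^2 + 4·5^3
  c_3 = 94 = 4·5^0 + 3·5^1 + 3·5^2
  c_4 = 420 = 0·5^0 + 4·5^1 + 1·5^2 + 3·5^3
  c_5 = 572 = 2·5^0 + 4·5^1 + 2·5^2 + 4·5^3
  c_6 = 101 = 1·5^0 + 0·5^1 + 4·5^2
p-restricted factor λ_0 = (1, 4, 4, 0, 2, 1)
p-restricted factor λ_1 = (3, 3, 3, 4, 4, 0)
p-restricted factor λ_2 = (0, 2, 3, 1, 2, 4)
p-restricted factor λ_3 = (4, 4, 0, 3, 4, 0)

((1, 4, 4, 0, 2, 1), (3, 3, 3, 4, 4, 0), (0, 2, 3, 1, 2, 4), (4, 4, 0, 3, 4, 0))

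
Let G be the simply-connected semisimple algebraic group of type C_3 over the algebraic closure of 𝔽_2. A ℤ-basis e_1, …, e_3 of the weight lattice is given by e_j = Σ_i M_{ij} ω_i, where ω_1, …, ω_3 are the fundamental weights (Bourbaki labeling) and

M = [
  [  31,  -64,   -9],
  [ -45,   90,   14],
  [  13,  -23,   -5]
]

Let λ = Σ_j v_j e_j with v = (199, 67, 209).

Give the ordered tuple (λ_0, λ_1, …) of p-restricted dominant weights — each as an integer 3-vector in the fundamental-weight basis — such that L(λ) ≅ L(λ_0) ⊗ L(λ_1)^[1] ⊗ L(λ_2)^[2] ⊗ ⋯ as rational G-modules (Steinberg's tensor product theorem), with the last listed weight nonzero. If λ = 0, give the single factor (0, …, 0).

((0, 1, 1),)

Compute c_i = Σ_j M_{ij} v_j with v = (199, 67, 209):
  c_1 = (31)·(199) + (-64)·(67) + (-9)·(209) = 0
  c_2 = (-45)·(199) + (90)·(67) + (14)·(209) = 1
  c_3 = (13)·(199) + (-23)·(67) + (-5)·(209) = 1
Expand coordinatewise in base 2:
  c_1 = 0
  c_2 = 1 = 1·2^0
  c_3 = 1 = 1·2^0
Factor λ_0 = (0, 1, 1)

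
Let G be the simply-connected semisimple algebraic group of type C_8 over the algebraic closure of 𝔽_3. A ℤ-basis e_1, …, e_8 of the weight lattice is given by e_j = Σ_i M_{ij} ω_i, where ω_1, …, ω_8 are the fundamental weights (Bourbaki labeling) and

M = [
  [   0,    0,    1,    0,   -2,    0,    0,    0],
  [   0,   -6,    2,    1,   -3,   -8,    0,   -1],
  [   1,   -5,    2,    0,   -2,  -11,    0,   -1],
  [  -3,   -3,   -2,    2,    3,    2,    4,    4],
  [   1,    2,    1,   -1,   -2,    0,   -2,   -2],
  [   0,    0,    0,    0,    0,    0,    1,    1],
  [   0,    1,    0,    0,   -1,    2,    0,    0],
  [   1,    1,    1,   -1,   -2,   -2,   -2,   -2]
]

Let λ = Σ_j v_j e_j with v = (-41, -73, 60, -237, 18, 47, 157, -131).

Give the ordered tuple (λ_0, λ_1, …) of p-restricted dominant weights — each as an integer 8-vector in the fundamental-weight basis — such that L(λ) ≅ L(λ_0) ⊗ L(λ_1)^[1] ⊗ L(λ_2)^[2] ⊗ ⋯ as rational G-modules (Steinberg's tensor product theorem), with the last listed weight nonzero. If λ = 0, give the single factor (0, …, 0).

((0, 1, 1, 0, 1, 2, 0, 1), (2, 1, 1, 0, 1, 2, 1, 0), (2, 2, 2, 0, 2, 2, 0, 0))

In the fundamental-weight basis, λ has coordinates c = M·v (v = (-41, -73, 60, -237, 18, 47, 157, -131)):
  c_1 = (0)·(-41) + (0)·(-73) + 1·60 + (0)·(-237) + (-2)·(18) + 0·47 + 0·157 + (0)·(-131) = 24
  c_2 = (0)·(-41) + (-6)·(-73) + 2·60 + (1)·(-237) + (-3)·(18) + (-8)·(47) + 0·157 + (-1)·(-131) = 22
  c_3 = (1)·(-41) + (-5)·(-73) + 2·60 + (0)·(-237) + (-2)·(18) + (-11)·(47) + 0·157 + (-1)·(-131) = 22
  c_4 = (-3)·(-41) + (-3)·(-73) + (-2)·(60) + (2)·(-237) + 3·18 + 2·47 + 4·157 + (4)·(-131) = 0
  c_5 = (1)·(-41) + (2)·(-73) + 1·60 + (-1)·(-237) + (-2)·(18) + 0·47 + (-2)·(157) + (-2)·(-131) = 22
  c_6 = (0)·(-41) + (0)·(-73) + 0·60 + (0)·(-237) + 0·18 + 0·47 + 1·157 + (1)·(-131) = 26
  c_7 = (0)·(-41) + (1)·(-73) + 0·60 + (0)·(-237) + (-1)·(18) + 2·47 + 0·157 + (0)·(-131) = 3
  c_8 = (1)·(-41) + (1)·(-73) + 1·60 + (-1)·(-237) + (-2)·(18) + (-2)·(47) + (-2)·(157) + (-2)·(-131) = 1
p = 3; digits c_i = Σ_j d_{ij}·3^j, 0 ≤ d_{ij} < 3:
  c_1 = 24 = 0·3^0 + 2·3^1 + 2·3^2
  c_2 = 22 = 1·3^0 + 1·3^1 + 2·3^2
  c_3 = 22 = 1·3^0 + 1·3^1 + 2·3^2
  c_4 = 0
  c_5 = 22 = 1·3^0 + 1·3^1 + 2·3^2
  c_6 = 26 = 2·3^0 + 2·3^1 + 2·3^2
  c_7 = 3 = 0·3^0 + 1·3^1
  c_8 = 1 = 1·3^0
Factor λ_0 = (0, 1, 1, 0, 1, 2, 0, 1)
Factor λ_1 = (2, 1, 1, 0, 1, 2, 1, 0)
Factor λ_2 = (2, 2, 2, 0, 2, 2, 0, 0)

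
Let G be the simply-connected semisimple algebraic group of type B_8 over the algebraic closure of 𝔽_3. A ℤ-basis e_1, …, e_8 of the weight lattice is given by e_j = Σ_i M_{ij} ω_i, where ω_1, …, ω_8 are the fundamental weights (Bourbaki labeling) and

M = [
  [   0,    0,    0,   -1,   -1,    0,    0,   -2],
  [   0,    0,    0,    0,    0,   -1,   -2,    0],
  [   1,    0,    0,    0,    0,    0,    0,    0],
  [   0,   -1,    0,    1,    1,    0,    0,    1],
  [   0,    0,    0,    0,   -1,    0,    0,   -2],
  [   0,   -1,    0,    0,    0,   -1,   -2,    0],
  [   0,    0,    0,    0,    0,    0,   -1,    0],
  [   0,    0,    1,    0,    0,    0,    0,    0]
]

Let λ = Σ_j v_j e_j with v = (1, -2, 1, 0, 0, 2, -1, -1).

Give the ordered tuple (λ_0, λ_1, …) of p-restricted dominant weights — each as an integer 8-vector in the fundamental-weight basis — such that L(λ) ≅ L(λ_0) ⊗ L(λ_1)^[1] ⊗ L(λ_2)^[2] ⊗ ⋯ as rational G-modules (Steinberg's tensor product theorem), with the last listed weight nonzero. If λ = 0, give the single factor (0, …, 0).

Converting to the ω-basis (c_i = row i of M dotted with v = (1, -2, 1, 0, 0, 2, -1, -1)):
  c_1 = (0)·(1) + (0)·(-2) + (0)·(1) + (-1)·(0) + (-1)·(0) + (0)·(2) + (0)·(-1) + (-2)·(-1) = 2
  c_2 = (0)·(1) + (0)·(-2) + (0)·(1) + (0)·(0) + (0)·(0) + (-1)·(2) + (-2)·(-1) + (0)·(-1) = 0
  c_3 = (1)·(1) + (0)·(-2) + (0)·(1) + (0)·(0) + (0)·(0) + (0)·(2) + (0)·(-1) + (0)·(-1) = 1
  c_4 = (0)·(1) + (-1)·(-2) + (0)·(1) + (1)·(0) + (1)·(0) + (0)·(2) + (0)·(-1) + (1)·(-1) = 1
  c_5 = (0)·(1) + (0)·(-2) + (0)·(1) + (0)·(0) + (-1)·(0) + (0)·(2) + (0)·(-1) + (-2)·(-1) = 2
  c_6 = (0)·(1) + (-1)·(-2) + (0)·(1) + (0)·(0) + (0)·(0) + (-1)·(2) + (-2)·(-1) + (0)·(-1) = 2
  c_7 = (0)·(1) + (0)·(-2) + (0)·(1) + (0)·(0) + (0)·(0) + (0)·(2) + (-1)·(-1) + (0)·(-1) = 1
  c_8 = (0)·(1) + (0)·(-2) + (1)·(1) + (0)·(0) + (0)·(0) + (0)·(2) + (0)·(-1) + (0)·(-1) = 1
p = 3; digits c_i = Σ_j d_{ij}·3^j, 0 ≤ d_{ij} < 3:
  c_1 = 2 = 2·3^0
  c_2 = 0
  c_3 = 1 = 1·3^0
  c_4 = 1 = 1·3^0
  c_5 = 2 = 2·3^0
  c_6 = 2 = 2·3^0
  c_7 = 1 = 1·3^0
  c_8 = 1 = 1·3^0
p-restricted factor λ_0 = (2, 0, 1, 1, 2, 2, 1, 1)

((2, 0, 1, 1, 2, 2, 1, 1),)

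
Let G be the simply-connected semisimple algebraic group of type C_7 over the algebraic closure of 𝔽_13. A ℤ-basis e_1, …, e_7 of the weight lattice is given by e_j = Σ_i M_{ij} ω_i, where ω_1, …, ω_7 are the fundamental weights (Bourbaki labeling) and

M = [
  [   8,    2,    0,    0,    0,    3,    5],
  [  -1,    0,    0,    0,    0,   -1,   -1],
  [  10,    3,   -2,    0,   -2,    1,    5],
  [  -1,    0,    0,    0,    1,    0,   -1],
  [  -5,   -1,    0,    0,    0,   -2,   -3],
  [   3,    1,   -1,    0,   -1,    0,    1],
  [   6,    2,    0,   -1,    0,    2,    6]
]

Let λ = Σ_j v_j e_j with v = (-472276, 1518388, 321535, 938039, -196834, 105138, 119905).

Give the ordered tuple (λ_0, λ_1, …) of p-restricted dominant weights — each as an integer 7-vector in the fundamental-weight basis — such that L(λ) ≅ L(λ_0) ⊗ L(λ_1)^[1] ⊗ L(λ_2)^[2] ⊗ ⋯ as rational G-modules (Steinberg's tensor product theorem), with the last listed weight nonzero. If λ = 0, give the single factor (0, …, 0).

((9, 12, 1, 5, 1, 5, 8), (8, 11, 2, 4, 5, 7, 7), (12, 6, 12, 10, 3, 0, 8), (0, 8, 0, 5, 7, 5, 10), (6, 8, 10, 5, 9, 3, 6))

ω-coordinates c = M·v, v = (-472276, 1518388, 321535, 938039, -196834, 105138, 119905):
  c_1 = 8*-472276 + 2*1518388 + 0*321535 + 0*938039 + 0*-196834 + 3*105138 + 5*119905 = 173507
  c_2 = -1*-472276 + 0*1518388 + 0*321535 + 0*938039 + 0*-196834 + -1*105138 + -1*119905 = 247233
  c_3 = 10*-472276 + 3*1518388 + -2*321535 + 0*938039 + -2*-196834 + 1*105138 + 5*119905 = 287665
  c_4 = -1*-472276 + 0*1518388 + 0*321535 + 0*938039 + 1*-196834 + 0*105138 + -1*119905 = 155537
  c_5 = -5*-472276 + -1*1518388 + 0*321535 + 0*938039 + 0*-196834 + -2*105138 + -3*119905 = 273001
  c_6 = 3*-472276 + 1*1518388 + -1*321535 + 0*938039 + -1*-196834 + 0*105138 + 1*119905 = 96764
  c_7 = 6*-472276 + 2*1518388 + 0*321535 + -1*938039 + 0*-196834 + 2*105138 + 6*119905 = 194787
p = 13; digits c_i = Σ_j d_{ij}·13^j, 0 ≤ d_{ij} < 13:
  c_1 = 173507 = 9·13^0 + 8·13^1 + 12·13^2 + 0·13^3 + 6·13^4
  c_2 = 247233 = 12·13^0 + 11·13^1 + 6·13^2 + 8·13^3 + 8·13^4
  c_3 = 287665 = 1·13^0 + 2·13^1 + 12·13^2 + 0·13^3 + 10·13^4
  c_4 = 155537 = 5·13^0 + 4·13^1 + 10·13^2 + 5·13^3 + 5·13^4
  c_5 = 273001 = 1·13^0 + 5·13^1 + 3·13^2 + 7·13^3 + 9·13^4
  c_6 = 96764 = 5·13^0 + 7·13^1 + 0·13^2 + 5·13^3 + 3·13^4
  c_7 = 194787 = 8·13^0 + 7·13^1 + 8·13^2 + 10·13^3 + 6·13^4
p-restricted factor λ_0 = (9, 12, 1, 5, 1, 5, 8)
p-restricted factor λ_1 = (8, 11, 2, 4, 5, 7, 7)
p-restricted factor λ_2 = (12, 6, 12, 10, 3, 0, 8)
p-restricted factor λ_3 = (0, 8, 0, 5, 7, 5, 10)
p-restricted factor λ_4 = (6, 8, 10, 5, 9, 3, 6)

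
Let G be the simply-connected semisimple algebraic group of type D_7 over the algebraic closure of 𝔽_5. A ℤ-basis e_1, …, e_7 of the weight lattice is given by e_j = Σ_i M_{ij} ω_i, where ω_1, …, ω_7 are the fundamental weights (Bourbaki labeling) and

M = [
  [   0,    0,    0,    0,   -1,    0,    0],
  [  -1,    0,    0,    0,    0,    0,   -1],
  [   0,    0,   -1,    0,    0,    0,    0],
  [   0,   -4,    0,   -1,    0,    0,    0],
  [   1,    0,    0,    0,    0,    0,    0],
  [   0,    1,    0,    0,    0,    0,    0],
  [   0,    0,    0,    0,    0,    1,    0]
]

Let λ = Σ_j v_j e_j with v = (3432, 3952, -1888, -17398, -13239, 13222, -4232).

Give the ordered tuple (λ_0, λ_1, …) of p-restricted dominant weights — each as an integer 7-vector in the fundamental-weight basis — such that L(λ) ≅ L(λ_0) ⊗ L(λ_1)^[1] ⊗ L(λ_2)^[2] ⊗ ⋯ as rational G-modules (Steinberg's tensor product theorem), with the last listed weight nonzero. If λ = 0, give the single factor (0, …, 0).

((4, 0, 3, 0, 2, 2, 2), (2, 0, 2, 3, 1, 0, 4), (4, 2, 0, 3, 2, 3, 3), (0, 1, 0, 2, 2, 1, 0), (1, 1, 3, 2, 0, 1, 1), (4, 0, 0, 0, 1, 1, 4))

ω-coordinates c = M·v, v = (3432, 3952, -1888, -17398, -13239, 13222, -4232):
  c_1 = 0·3432 + 0·3952 + (0)·(-1888) + (0)·(-17398) + (-1)·(-13239) + 0·13222 + (0)·(-4232) = 13239
  c_2 = (-1)·(3432) + 0·3952 + (0)·(-1888) + (0)·(-17398) + (0)·(-13239) + 0·13222 + (-1)·(-4232) = 800
  c_3 = 0·3432 + 0·3952 + (-1)·(-1888) + (0)·(-17398) + (0)·(-13239) + 0·13222 + (0)·(-4232) = 1888
  c_4 = 0·3432 + (-4)·(3952) + (0)·(-1888) + (-1)·(-17398) + (0)·(-13239) + 0·13222 + (0)·(-4232) = 1590
  c_5 = 1·3432 + 0·3952 + (0)·(-1888) + (0)·(-17398) + (0)·(-13239) + 0·13222 + (0)·(-4232) = 3432
  c_6 = 0·3432 + 1·3952 + (0)·(-1888) + (0)·(-17398) + (0)·(-13239) + 0·13222 + (0)·(-4232) = 3952
  c_7 = 0·3432 + 0·3952 + (0)·(-1888) + (0)·(-17398) + (0)·(-13239) + 1·13222 + (0)·(-4232) = 13222
Expand coordinatewise in base 5:
  c_1 = 13239 = 4·5^0 + 2·5^1 + 4·5^2 + 0·5^3 + 1·5^4 + 4·5^5
  c_2 = 800 = 0·5^0 + 0·5^1 + 2·5^2 + 1·5^3 + 1·5^4
  c_3 = 1888 = 3·5^0 + 2·5^1 + 0·5^2 + 0·5^3 + 3·5^4
  c_4 = 1590 = 0·5^0 + 3·5^1 + 3·5^2 + 2·5^3 + 2·5^4
  c_5 = 3432 = 2·5^0 + 1·5^1 + 2·5^2 + 2·5^3 + 0·5^4 + 1·5^5
  c_6 = 3952 = 2·5^0 + 0·5^1 + 3·5^2 + 1·5^3 + 1·5^4 + 1·5^5
  c_7 = 13222 = 2·5^0 + 4·5^1 + 3·5^2 + 0·5^3 + 1·5^4 + 4·5^5
Factor λ_0 = (4, 0, 3, 0, 2, 2, 2)
Factor λ_1 = (2, 0, 2, 3, 1, 0, 4)
Factor λ_2 = (4, 2, 0, 3, 2, 3, 3)
Factor λ_3 = (0, 1, 0, 2, 2, 1, 0)
Factor λ_4 = (1, 1, 3, 2, 0, 1, 1)
Factor λ_5 = (4, 0, 0, 0, 1, 1, 4)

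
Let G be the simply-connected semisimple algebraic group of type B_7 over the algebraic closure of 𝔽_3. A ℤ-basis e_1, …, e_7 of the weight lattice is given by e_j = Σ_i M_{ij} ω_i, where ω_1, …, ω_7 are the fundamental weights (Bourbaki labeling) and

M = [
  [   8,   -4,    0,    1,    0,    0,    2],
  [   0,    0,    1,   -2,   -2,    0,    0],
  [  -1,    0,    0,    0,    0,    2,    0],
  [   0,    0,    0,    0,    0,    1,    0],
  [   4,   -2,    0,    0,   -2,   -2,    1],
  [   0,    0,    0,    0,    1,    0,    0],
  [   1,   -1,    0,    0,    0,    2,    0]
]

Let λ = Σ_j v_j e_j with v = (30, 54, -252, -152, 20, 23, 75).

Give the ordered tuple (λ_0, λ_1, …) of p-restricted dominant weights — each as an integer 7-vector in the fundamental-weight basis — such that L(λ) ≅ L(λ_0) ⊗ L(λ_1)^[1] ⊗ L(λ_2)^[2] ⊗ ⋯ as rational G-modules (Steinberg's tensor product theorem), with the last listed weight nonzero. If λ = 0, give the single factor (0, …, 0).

((1, 0, 1, 2, 1, 2, 1), (1, 1, 2, 1, 0, 0, 1), (2, 1, 1, 2, 0, 2, 2))

Compute c_i = Σ_j M_{ij} v_j with v = (30, 54, -252, -152, 20, 23, 75):
  c_1 = 8*30 + -4*54 + 0*-252 + 1*-152 + 0*20 + 0*23 + 2*75 = 22
  c_2 = 0*30 + 0*54 + 1*-252 + -2*-152 + -2*20 + 0*23 + 0*75 = 12
  c_3 = -1*30 + 0*54 + 0*-252 + 0*-152 + 0*20 + 2*23 + 0*75 = 16
  c_4 = 0*30 + 0*54 + 0*-252 + 0*-152 + 0*20 + 1*23 + 0*75 = 23
  c_5 = 4*30 + -2*54 + 0*-252 + 0*-152 + -2*20 + -2*23 + 1*75 = 1
  c_6 = 0*30 + 0*54 + 0*-252 + 0*-152 + 1*20 + 0*23 + 0*75 = 20
  c_7 = 1*30 + -1*54 + 0*-252 + 0*-152 + 0*20 + 2*23 + 0*75 = 22
p = 3; digits c_i = Σ_j d_{ij}·3^j, 0 ≤ d_{ij} < 3:
  c_1 = 22 = 1·3^0 + 1·3^1 + 2·3^2
  c_2 = 12 = 0·3^0 + 1·3^1 + 1·3^2
  c_3 = 16 = 1·3^0 + 2·3^1 + 1·3^2
  c_4 = 23 = 2·3^0 + 1·3^1 + 2·3^2
  c_5 = 1 = 1·3^0
  c_6 = 20 = 2·3^0 + 0·3^1 + 2·3^2
  c_7 = 22 = 1·3^0 + 1·3^1 + 2·3^2
p-restricted factor λ_0 = (1, 0, 1, 2, 1, 2, 1)
p-restricted factor λ_1 = (1, 1, 2, 1, 0, 0, 1)
p-restricted factor λ_2 = (2, 1, 1, 2, 0, 2, 2)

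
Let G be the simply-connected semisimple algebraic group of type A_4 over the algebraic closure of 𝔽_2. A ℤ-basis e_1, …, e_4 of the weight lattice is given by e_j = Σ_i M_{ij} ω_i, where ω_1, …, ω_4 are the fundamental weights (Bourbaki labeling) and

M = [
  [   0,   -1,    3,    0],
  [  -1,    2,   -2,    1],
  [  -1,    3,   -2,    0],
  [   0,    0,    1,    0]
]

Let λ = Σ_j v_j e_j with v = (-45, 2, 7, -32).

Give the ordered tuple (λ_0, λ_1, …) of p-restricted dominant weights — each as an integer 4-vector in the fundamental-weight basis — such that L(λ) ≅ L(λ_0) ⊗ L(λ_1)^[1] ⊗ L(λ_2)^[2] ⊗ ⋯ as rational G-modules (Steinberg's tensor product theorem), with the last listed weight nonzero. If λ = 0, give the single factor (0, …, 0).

Compute c_i = Σ_j M_{ij} v_j with v = (-45, 2, 7, -32):
  c_1 = 0*-45 + -1*2 + 3*7 + 0*-32 = 19
  c_2 = -1*-45 + 2*2 + -2*7 + 1*-32 = 3
  c_3 = -1*-45 + 3*2 + -2*7 + 0*-32 = 37
  c_4 = 0*-45 + 0*2 + 1*7 + 0*-32 = 7
Writing each c_i in base p = 2:
  c_1 = 19 = 1·2^0 + 1·2^1 + 0·2^2 + 0·2^3 + 1·2^4
  c_2 = 3 = 1·2^0 + 1·2^1
  c_3 = 37 = 1·2^0 + 0·2^1 + 1·2^2 + 0·2^3 + 0·2^4 + 1·2^5
  c_4 = 7 = 1·2^0 + 1·2^1 + 1·2^2
λ_0 = (1, 1, 1, 1)
λ_1 = (1, 1, 0, 1)
λ_2 = (0, 0, 1, 1)
λ_3 = (0, 0, 0, 0)
λ_4 = (1, 0, 0, 0)
λ_5 = (0, 0, 1, 0)

((1, 1, 1, 1), (1, 1, 0, 1), (0, 0, 1, 1), (0, 0, 0, 0), (1, 0, 0, 0), (0, 0, 1, 0))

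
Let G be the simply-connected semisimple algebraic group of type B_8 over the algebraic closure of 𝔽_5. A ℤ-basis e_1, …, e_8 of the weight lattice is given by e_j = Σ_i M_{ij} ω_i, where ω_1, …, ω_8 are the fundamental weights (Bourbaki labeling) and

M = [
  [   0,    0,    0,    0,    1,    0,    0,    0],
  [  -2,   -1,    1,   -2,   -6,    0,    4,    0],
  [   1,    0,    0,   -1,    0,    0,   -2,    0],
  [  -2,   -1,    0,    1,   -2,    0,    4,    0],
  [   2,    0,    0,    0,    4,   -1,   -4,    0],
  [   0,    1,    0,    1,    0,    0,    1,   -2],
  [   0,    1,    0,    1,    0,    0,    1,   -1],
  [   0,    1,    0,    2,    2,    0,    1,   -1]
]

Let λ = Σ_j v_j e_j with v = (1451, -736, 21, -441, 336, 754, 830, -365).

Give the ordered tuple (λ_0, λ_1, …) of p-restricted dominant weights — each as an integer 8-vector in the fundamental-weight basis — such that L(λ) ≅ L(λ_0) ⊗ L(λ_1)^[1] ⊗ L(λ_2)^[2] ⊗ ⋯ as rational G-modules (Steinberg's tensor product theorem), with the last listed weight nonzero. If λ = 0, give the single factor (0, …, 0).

((1, 1, 2, 1, 2, 3, 3, 4), (2, 3, 1, 3, 4, 1, 3, 4), (3, 1, 4, 1, 1, 0, 0, 4), (2, 0, 1, 0, 1, 3, 0, 1))

Compute c_i = Σ_j M_{ij} v_j with v = (1451, -736, 21, -441, 336, 754, 830, -365):
  c_1 = 0*1451 + 0*-736 + 0*21 + 0*-441 + 1*336 + 0*754 + 0*830 + 0*-365 = 336
  c_2 = -2*1451 + -1*-736 + 1*21 + -2*-441 + -6*336 + 0*754 + 4*830 + 0*-365 = 41
  c_3 = 1*1451 + 0*-736 + 0*21 + -1*-441 + 0*336 + 0*754 + -2*830 + 0*-365 = 232
  c_4 = -2*1451 + -1*-736 + 0*21 + 1*-441 + -2*336 + 0*754 + 4*830 + 0*-365 = 41
  c_5 = 2*1451 + 0*-736 + 0*21 + 0*-441 + 4*336 + -1*754 + -4*830 + 0*-365 = 172
  c_6 = 0*1451 + 1*-736 + 0*21 + 1*-441 + 0*336 + 0*754 + 1*830 + -2*-365 = 383
  c_7 = 0*1451 + 1*-736 + 0*21 + 1*-441 + 0*336 + 0*754 + 1*830 + -1*-365 = 18
  c_8 = 0*1451 + 1*-736 + 0*21 + 2*-441 + 2*336 + 0*754 + 1*830 + -1*-365 = 249
Base-5 expansion of each c_i:
  c_1 = 336 = 1·5^0 + 2·5^1 + 3·5^2 + 2·5^3
  c_2 = 41 = 1·5^0 + 3·5^1 + 1·5^2
  c_3 = 232 = 2·5^0 + 1·5^1 + 4·5^2 + 1·5^3
  c_4 = 41 = 1·5^0 + 3·5^1 + 1·5^2
  c_5 = 172 = 2·5^0 + 4·5^1 + 1·5^2 + 1·5^3
  c_6 = 383 = 3·5^0 + 1·5^1 + 0·5^2 + 3·5^3
  c_7 = 18 = 3·5^0 + 3·5^1
  c_8 = 249 = 4·5^0 + 4·5^1 + 4·5^2 + 1·5^3
λ_0 = (1, 1, 2, 1, 2, 3, 3, 4)
λ_1 = (2, 3, 1, 3, 4, 1, 3, 4)
λ_2 = (3, 1, 4, 1, 1, 0, 0, 4)
λ_3 = (2, 0, 1, 0, 1, 3, 0, 1)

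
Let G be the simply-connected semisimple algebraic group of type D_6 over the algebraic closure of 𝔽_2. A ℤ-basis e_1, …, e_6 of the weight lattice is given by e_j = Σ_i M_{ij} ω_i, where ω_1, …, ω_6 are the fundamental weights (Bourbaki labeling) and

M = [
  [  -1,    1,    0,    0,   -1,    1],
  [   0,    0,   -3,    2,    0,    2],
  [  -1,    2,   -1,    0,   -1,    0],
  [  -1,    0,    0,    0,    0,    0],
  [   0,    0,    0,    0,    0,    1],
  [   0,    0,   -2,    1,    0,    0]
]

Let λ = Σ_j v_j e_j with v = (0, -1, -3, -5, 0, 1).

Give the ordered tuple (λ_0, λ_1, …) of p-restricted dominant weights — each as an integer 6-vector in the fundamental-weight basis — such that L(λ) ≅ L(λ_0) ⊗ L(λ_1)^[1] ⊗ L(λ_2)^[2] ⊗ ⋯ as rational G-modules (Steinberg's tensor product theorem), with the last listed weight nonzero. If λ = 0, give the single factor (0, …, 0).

((0, 1, 1, 0, 1, 1),)

Compute c_i = Σ_j M_{ij} v_j with v = (0, -1, -3, -5, 0, 1):
  c_1 = (-1)·(0) + (1)·(-1) + (0)·(-3) + (0)·(-5) + (-1)·(0) + (1)·(1) = 0
  c_2 = (0)·(0) + (0)·(-1) + (-3)·(-3) + (2)·(-5) + (0)·(0) + (2)·(1) = 1
  c_3 = (-1)·(0) + (2)·(-1) + (-1)·(-3) + (0)·(-5) + (-1)·(0) + (0)·(1) = 1
  c_4 = (-1)·(0) + (0)·(-1) + (0)·(-3) + (0)·(-5) + (0)·(0) + (0)·(1) = 0
  c_5 = (0)·(0) + (0)·(-1) + (0)·(-3) + (0)·(-5) + (0)·(0) + (1)·(1) = 1
  c_6 = (0)·(0) + (0)·(-1) + (-2)·(-3) + (1)·(-5) + (0)·(0) + (0)·(1) = 1
p = 2; digits c_i = Σ_j d_{ij}·2^j, 0 ≤ d_{ij} < 2:
  c_1 = 0
  c_2 = 1 = 1·2^0
  c_3 = 1 = 1·2^0
  c_4 = 0
  c_5 = 1 = 1·2^0
  c_6 = 1 = 1·2^0
Factor λ_0 = (0, 1, 1, 0, 1, 1)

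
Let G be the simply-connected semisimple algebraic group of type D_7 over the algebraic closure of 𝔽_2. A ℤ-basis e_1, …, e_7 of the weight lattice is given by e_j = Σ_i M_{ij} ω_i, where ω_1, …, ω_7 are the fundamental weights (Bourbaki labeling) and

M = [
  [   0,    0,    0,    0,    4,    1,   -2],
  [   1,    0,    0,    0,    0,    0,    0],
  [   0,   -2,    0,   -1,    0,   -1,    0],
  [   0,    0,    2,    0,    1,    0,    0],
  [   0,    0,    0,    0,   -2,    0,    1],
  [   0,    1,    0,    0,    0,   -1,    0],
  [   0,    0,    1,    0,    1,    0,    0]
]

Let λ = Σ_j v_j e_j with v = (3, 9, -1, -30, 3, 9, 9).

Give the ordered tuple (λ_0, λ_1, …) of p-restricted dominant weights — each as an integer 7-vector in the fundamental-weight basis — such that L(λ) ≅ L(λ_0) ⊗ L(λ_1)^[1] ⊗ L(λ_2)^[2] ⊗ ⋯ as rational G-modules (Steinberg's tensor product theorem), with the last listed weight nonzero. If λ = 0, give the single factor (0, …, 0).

((1, 1, 1, 1, 1, 0, 0), (1, 1, 1, 0, 1, 0, 1))

Compute c_i = Σ_j M_{ij} v_j with v = (3, 9, -1, -30, 3, 9, 9):
  c_1 = (0)·(3) + (0)·(9) + (0)·(-1) + (0)·(-30) + (4)·(3) + (1)·(9) + (-2)·(9) = 3
  c_2 = (1)·(3) + (0)·(9) + (0)·(-1) + (0)·(-30) + (0)·(3) + (0)·(9) + (0)·(9) = 3
  c_3 = (0)·(3) + (-2)·(9) + (0)·(-1) + (-1)·(-30) + (0)·(3) + (-1)·(9) + (0)·(9) = 3
  c_4 = (0)·(3) + (0)·(9) + (2)·(-1) + (0)·(-30) + (1)·(3) + (0)·(9) + (0)·(9) = 1
  c_5 = (0)·(3) + (0)·(9) + (0)·(-1) + (0)·(-30) + (-2)·(3) + (0)·(9) + (1)·(9) = 3
  c_6 = (0)·(3) + (1)·(9) + (0)·(-1) + (0)·(-30) + (0)·(3) + (-1)·(9) + (0)·(9) = 0
  c_7 = (0)·(3) + (0)·(9) + (1)·(-1) + (0)·(-30) + (1)·(3) + (0)·(9) + (0)·(9) = 2
Writing each c_i in base p = 2:
  c_1 = 3 = 1·2^0 + 1·2^1
  c_2 = 3 = 1·2^0 + 1·2^1
  c_3 = 3 = 1·2^0 + 1·2^1
  c_4 = 1 = 1·2^0
  c_5 = 3 = 1·2^0 + 1·2^1
  c_6 = 0
  c_7 = 2 = 0·2^0 + 1·2^1
λ_0 = (1, 1, 1, 1, 1, 0, 0)
λ_1 = (1, 1, 1, 0, 1, 0, 1)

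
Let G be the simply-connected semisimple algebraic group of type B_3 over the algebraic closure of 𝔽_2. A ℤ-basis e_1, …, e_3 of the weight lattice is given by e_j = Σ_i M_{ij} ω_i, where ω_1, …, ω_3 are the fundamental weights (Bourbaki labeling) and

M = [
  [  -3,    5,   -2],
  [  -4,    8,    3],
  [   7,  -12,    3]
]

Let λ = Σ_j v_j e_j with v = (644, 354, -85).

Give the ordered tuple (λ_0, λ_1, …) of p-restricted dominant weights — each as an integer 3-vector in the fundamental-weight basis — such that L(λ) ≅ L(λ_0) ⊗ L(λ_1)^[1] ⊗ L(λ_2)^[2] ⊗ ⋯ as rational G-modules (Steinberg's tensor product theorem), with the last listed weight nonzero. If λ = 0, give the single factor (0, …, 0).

((0, 1, 1), (0, 0, 0), (0, 0, 1), (1, 0, 0))

ω-coordinates c = M·v, v = (644, 354, -85):
  c_1 = (-3)·(644) + 5·354 + (-2)·(-85) = 8
  c_2 = (-4)·(644) + 8·354 + (3)·(-85) = 1
  c_3 = 7·644 + (-12)·(354) + (3)·(-85) = 5
p = 2; digits c_i = Σ_j d_{ij}·2^j, 0 ≤ d_{ij} < 2:
  c_1 = 8 = 0·2^0 + 0·2^1 + 0·2^2 + 1·2^3
  c_2 = 1 = 1·2^0
  c_3 = 5 = 1·2^0 + 0·2^1 + 1·2^2
λ_0 = (0, 1, 1)
λ_1 = (0, 0, 0)
λ_2 = (0, 0, 1)
λ_3 = (1, 0, 0)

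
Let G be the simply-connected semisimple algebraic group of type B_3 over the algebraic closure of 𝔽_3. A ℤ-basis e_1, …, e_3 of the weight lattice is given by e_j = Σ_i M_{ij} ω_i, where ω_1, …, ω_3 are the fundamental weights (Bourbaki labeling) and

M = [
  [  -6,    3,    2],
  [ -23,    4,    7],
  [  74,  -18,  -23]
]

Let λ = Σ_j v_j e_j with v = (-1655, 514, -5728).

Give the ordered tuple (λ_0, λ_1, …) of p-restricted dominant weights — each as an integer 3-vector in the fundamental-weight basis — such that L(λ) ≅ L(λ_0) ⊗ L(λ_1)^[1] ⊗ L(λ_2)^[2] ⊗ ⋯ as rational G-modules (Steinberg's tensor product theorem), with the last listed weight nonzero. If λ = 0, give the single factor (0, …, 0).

Compute c_i = Σ_j M_{ij} v_j with v = (-1655, 514, -5728):
  c_1 = -6*-1655 + 3*514 + 2*-5728 = 16
  c_2 = -23*-1655 + 4*514 + 7*-5728 = 25
  c_3 = 74*-1655 + -18*514 + -23*-5728 = 22
Expand coordinatewise in base 3:
  c_1 = 16 = 1·3^0 + 2·3^1 + 1·3^2
  c_2 = 25 = 1·3^0 + 2·3^1 + 2·3^2
  c_3 = 22 = 1·3^0 + 1·3^1 + 2·3^2
λ_0 = (1, 1, 1)
λ_1 = (2, 2, 1)
λ_2 = (1, 2, 2)

((1, 1, 1), (2, 2, 1), (1, 2, 2))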